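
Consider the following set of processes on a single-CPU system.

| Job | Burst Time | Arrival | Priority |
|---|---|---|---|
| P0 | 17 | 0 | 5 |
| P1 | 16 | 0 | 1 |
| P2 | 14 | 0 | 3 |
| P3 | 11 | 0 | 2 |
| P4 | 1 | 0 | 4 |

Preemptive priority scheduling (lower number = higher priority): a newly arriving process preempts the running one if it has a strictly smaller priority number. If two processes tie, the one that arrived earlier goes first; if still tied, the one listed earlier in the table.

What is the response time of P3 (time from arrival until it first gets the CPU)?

16

Timeline: | P1 0-16 | P3 16-27 | P2 27-41 | P4 41-42 | P0 42-59 |
Completion: P0=59  P1=16  P2=41  P3=27  P4=42
Turnaround (C−A): P0=59  P1=16  P2=41  P3=27  P4=42
Response(P3) = first start − arrival = 16 − 0 = 16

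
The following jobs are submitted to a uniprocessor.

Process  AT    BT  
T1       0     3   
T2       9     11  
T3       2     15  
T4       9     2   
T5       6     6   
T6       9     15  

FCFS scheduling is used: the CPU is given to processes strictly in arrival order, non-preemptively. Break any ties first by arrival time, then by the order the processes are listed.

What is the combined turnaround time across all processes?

134

Gantt: | T1 0-3 | T3 3-18 | T5 18-24 | T2 24-35 | T4 35-37 | T6 37-52 |
Completion: T1=3  T2=35  T3=18  T4=37  T5=24  T6=52
Turnaround (C−A): T1=3  T2=26  T3=16  T4=28  T5=18  T6=43
Turnaround = completion − arrival: T1=3, T2=26, T3=16, T4=28, T5=18, T6=43
Total turnaround = 3 + 26 + 16 + 28 + 18 + 43 = 134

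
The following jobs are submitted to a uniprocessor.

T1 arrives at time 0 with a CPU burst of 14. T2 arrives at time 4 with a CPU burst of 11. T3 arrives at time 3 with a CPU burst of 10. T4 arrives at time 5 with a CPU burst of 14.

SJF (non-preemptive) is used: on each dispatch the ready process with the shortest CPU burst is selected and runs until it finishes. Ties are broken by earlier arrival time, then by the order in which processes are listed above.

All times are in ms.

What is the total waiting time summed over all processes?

61

Gantt: | T1 0-14 | T3 14-24 | T2 24-35 | T4 35-49 |
Completion: T1=14  T2=35  T3=24  T4=49
Waiting = turnaround − burst: T1=0, T2=20, T3=11, T4=30
Total waiting = 0 + 20 + 11 + 30 = 61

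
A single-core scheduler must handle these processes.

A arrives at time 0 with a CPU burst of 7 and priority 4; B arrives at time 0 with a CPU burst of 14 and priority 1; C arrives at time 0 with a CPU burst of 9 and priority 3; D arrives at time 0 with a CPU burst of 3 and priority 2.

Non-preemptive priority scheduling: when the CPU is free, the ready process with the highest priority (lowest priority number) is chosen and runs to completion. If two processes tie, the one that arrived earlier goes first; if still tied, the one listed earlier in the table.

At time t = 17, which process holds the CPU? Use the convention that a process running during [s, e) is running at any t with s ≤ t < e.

C

Timeline: | B 0-14 | D 14-17 | C 17-26 | A 26-33 |
Completion: A=33  B=14  C=26  D=17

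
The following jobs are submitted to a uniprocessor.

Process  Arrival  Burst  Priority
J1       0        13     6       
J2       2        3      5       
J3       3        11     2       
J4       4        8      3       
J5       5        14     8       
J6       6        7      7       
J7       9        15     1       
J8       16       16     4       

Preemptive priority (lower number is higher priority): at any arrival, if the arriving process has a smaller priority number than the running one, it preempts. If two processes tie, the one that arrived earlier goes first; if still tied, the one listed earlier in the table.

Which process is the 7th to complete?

Gantt: | J1 0-2 | J2 2-3 | J3 3-9 | J7 9-24 | J3 24-29 | J4 29-37 | J8 37-53 | J2 53-55 | J1 55-66 | J6 66-73 | J5 73-87 |
Completion: J1=66  J2=55  J3=29  J4=37  J5=87  J6=73  J7=24  J8=53
Turnaround (C−A): J1=66  J2=53  J3=26  J4=33  J5=82  J6=67  J7=15  J8=37
Finish order: J7 → J3 → J4 → J8 → J2 → J1 → J6 → J5

J6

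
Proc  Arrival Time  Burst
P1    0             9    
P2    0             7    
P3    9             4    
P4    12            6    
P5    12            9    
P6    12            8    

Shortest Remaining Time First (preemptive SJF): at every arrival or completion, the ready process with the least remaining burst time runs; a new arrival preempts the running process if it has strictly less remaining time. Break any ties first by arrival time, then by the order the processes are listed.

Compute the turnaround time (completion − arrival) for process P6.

Schedule: | P2 0-7 | P1 7-9 | P3 9-13 | P4 13-19 | P1 19-26 | P6 26-34 | P5 34-43 |
Completion: P1=26  P2=7  P3=13  P4=19  P5=43  P6=34
Turnaround (C−A): P1=26  P2=7  P3=4  P4=7  P5=31  P6=22
Turnaround(P6) = completion − arrival = 34 − 12 = 22

22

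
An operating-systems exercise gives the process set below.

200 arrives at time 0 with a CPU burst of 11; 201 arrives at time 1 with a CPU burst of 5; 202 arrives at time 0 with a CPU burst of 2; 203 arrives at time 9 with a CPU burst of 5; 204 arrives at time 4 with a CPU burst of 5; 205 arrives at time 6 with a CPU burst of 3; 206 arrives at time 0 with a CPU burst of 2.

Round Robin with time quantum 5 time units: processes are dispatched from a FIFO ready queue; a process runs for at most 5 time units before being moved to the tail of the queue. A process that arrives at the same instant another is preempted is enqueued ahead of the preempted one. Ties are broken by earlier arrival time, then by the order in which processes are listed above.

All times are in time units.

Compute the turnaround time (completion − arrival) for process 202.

Timeline: | 200 0-5 | 202 5-7 | 206 7-9 | 201 9-14 | 204 14-19 | 200 19-24 | 205 24-27 | 203 27-32 | 200 32-33 |
Completion: 200=33  201=14  202=7  203=32  204=19  205=27  206=9
Turnaround (C−A): 200=33  201=13  202=7  203=23  204=15  205=21  206=9
Turnaround(202) = completion − arrival = 7 − 0 = 7

7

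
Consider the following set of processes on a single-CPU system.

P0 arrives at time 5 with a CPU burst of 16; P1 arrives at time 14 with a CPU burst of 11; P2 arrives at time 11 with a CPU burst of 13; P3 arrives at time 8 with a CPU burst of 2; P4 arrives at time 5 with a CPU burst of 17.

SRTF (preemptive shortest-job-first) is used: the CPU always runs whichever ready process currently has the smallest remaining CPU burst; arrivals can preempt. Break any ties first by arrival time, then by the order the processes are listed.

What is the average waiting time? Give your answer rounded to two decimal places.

15.20

Gantt: | idle 0-5 | P0 5-8 | P3 8-10 | P0 10-23 | P1 23-34 | P2 34-47 | P4 47-64 |
Completion: P0=23  P1=34  P2=47  P3=10  P4=64
Turnaround (C−A): P0=18  P1=20  P2=36  P3=2  P4=59
Waiting times: P0=2, P1=9, P2=23, P3=0, P4=42
Average waiting = (2+9+23+0+42) / 5 = 76/5 = 15.20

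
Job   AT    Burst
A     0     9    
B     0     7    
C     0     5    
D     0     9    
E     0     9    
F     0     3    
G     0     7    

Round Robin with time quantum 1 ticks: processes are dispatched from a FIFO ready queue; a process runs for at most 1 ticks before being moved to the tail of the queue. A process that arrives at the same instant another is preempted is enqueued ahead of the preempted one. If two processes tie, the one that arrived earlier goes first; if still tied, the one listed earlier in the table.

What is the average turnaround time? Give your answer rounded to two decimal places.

39.57

Timeline: | A 0-1 | B 1-2 | C 2-3 | D 3-4 | E 4-5 | F 5-6 | G 6-7 | A 7-8 | B 8-9 | C 9-10 | D 10-11 | E 11-12 | F 12-13 | G 13-14 | A 14-15 | B 15-16 | C 16-17 | D 17-18 | E 18-19 | F 19-20 | G 20-21 | A 21-22 | B 22-23 | C 23-24 | D 24-25 | E 25-26 | G 26-27 | A 27-28 | B 28-29 | C 29-30 | D 30-31 | E 31-32 | G 32-33 | A 33-34 | B 34-35 | D 35-36 | E 36-37 | G 37-38 | A 38-39 | B 39-40 | D 40-41 | E 41-42 | G 42-43 | A 43-44 | D 44-45 | E 45-46 | A 46-47 | D 47-48 | E 48-49 |
Completion: A=47  B=40  C=30  D=48  E=49  F=20  G=43
Turnaround (C−A): A=47  B=40  C=30  D=48  E=49  F=20  G=43
Turnaround times: A=47, B=40, C=30, D=48, E=49, F=20, G=43
Average turnaround = (47+40+30+48+49+20+43) / 7 = 277/7 = 39.57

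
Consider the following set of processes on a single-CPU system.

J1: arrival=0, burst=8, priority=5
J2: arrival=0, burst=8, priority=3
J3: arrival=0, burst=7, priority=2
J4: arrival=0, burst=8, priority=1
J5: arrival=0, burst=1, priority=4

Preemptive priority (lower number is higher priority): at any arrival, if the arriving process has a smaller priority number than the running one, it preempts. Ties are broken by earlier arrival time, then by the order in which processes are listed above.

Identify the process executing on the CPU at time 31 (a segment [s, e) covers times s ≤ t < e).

J1

Gantt: | J4 0-8 | J3 8-15 | J2 15-23 | J5 23-24 | J1 24-32 |
Completion: J1=32  J2=23  J3=15  J4=8  J5=24
Turnaround (C−A): J1=32  J2=23  J3=15  J4=8  J5=24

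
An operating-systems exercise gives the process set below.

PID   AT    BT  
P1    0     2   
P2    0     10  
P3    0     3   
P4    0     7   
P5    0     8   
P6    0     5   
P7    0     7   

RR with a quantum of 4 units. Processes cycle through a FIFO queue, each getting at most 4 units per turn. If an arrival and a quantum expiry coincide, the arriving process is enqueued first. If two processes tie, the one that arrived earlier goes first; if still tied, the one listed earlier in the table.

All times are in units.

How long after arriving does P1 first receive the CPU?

0

Timeline: | P1 0-2 | P2 2-6 | P3 6-9 | P4 9-13 | P5 13-17 | P6 17-21 | P7 21-25 | P2 25-29 | P4 29-32 | P5 32-36 | P6 36-37 | P7 37-40 | P2 40-42 |
Completion: P1=2  P2=42  P3=9  P4=32  P5=36  P6=37  P7=40
Turnaround (C−A): P1=2  P2=42  P3=9  P4=32  P5=36  P6=37  P7=40
Response(P1) = first start − arrival = 0 − 0 = 0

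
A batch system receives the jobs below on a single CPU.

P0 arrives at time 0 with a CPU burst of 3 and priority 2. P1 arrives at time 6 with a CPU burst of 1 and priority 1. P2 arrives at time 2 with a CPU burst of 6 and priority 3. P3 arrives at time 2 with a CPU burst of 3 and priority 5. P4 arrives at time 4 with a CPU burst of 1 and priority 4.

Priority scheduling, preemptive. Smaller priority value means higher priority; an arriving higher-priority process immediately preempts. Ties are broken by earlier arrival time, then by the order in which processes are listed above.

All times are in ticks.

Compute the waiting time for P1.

Schedule: | P0 0-3 | P2 3-6 | P1 6-7 | P2 7-10 | P4 10-11 | P3 11-14 |
Completion: P0=3  P1=7  P2=10  P3=14  P4=11
Turnaround (C−A): P0=3  P1=1  P2=8  P3=12  P4=7
Waiting(P1) = turnaround − burst = 1 − 1 = 0

0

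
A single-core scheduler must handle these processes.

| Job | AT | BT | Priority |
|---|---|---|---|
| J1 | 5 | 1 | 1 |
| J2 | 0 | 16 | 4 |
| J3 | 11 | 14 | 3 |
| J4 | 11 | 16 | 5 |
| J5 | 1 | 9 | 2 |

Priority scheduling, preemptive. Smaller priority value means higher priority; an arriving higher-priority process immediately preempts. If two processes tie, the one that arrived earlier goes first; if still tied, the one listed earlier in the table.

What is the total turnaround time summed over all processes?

110

Gantt: | J2 0-1 | J5 1-5 | J1 5-6 | J5 6-11 | J3 11-25 | J2 25-40 | J4 40-56 |
Completion: J1=6  J2=40  J3=25  J4=56  J5=11
Turnaround (C−A): J1=1  J2=40  J3=14  J4=45  J5=10
Turnaround = completion − arrival: J1=1, J2=40, J3=14, J4=45, J5=10
Total turnaround = 1 + 40 + 14 + 45 + 10 = 110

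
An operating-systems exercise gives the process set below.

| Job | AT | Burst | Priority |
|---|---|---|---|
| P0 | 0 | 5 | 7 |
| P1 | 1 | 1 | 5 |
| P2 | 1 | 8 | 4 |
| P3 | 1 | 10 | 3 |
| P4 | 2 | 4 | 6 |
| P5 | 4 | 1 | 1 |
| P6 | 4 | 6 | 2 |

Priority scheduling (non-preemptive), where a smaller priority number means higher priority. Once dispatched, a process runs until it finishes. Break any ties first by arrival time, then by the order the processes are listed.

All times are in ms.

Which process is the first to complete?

P0

Gantt: | P0 0-5 | P5 5-6 | P6 6-12 | P3 12-22 | P2 22-30 | P1 30-31 | P4 31-35 |
Completion: P0=5  P1=31  P2=30  P3=22  P4=35  P5=6  P6=12
Finish order: P0 → P5 → P6 → P3 → P2 → P1 → P4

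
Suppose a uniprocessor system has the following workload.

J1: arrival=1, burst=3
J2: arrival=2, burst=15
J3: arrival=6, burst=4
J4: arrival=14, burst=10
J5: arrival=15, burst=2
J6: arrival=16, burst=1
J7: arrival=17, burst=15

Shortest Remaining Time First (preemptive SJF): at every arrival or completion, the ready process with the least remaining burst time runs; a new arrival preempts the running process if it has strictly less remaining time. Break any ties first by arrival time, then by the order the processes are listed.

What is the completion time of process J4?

36

Timeline: | idle 0-1 | J1 1-4 | J2 4-6 | J3 6-10 | J2 10-15 | J5 15-17 | J6 17-18 | J2 18-26 | J4 26-36 | J7 36-51 |
Completion: J1=4  J2=26  J3=10  J4=36  J5=17  J6=18  J7=51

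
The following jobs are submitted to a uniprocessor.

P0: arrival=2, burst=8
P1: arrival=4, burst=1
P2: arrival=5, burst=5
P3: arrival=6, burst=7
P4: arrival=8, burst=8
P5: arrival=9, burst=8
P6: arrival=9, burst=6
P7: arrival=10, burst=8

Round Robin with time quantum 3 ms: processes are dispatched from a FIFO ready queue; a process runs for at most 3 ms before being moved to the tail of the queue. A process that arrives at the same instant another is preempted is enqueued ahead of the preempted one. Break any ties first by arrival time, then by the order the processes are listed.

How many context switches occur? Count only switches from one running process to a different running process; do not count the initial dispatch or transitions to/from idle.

Gantt: | idle 0-2 | P0 2-5 | P1 5-6 | P2 6-9 | P0 9-12 | P3 12-15 | P4 15-18 | P5 18-21 | P6 21-24 | P2 24-26 | P7 26-29 | P0 29-31 | P3 31-34 | P4 34-37 | P5 37-40 | P6 40-43 | P7 43-46 | P3 46-47 | P4 47-49 | P5 49-51 | P7 51-53 |
Completion: P0=31  P1=6  P2=26  P3=47  P4=49  P5=51  P6=43  P7=53
Turnaround (C−A): P0=29  P1=2  P2=21  P3=41  P4=41  P5=42  P6=34  P7=43

19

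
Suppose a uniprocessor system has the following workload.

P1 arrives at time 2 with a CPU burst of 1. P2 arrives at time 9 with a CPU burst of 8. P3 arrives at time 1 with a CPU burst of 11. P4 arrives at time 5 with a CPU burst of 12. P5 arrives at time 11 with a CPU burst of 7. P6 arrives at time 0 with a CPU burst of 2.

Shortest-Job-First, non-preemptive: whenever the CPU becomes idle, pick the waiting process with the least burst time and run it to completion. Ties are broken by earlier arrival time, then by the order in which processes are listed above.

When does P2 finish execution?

29

Gantt: | P6 0-2 | P1 2-3 | P3 3-14 | P5 14-21 | P2 21-29 | P4 29-41 |
Completion: P1=3  P2=29  P3=14  P4=41  P5=21  P6=2
Turnaround (C−A): P1=1  P2=20  P3=13  P4=36  P5=10  P6=2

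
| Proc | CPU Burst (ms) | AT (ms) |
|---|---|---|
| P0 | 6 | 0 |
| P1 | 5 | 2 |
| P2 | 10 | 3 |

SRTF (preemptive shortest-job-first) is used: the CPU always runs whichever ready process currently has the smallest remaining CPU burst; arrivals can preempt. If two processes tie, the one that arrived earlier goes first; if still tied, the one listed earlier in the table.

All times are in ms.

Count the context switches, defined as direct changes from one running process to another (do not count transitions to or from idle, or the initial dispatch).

Schedule: | P0 0-6 | P1 6-11 | P2 11-21 |
Completion: P0=6  P1=11  P2=21

2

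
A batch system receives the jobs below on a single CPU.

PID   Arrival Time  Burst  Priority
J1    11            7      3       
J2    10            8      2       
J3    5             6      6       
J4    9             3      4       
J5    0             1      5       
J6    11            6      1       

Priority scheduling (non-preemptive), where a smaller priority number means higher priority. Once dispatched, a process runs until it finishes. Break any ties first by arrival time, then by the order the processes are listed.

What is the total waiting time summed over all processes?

Schedule: | J5 0-1 | idle 1-5 | J3 5-11 | J6 11-17 | J2 17-25 | J1 25-32 | J4 32-35 |
Completion: J1=32  J2=25  J3=11  J4=35  J5=1  J6=17
Turnaround (C−A): J1=21  J2=15  J3=6  J4=26  J5=1  J6=6
Waiting = turnaround − burst: J1=14, J2=7, J3=0, J4=23, J5=0, J6=0
Total waiting = 14 + 7 + 0 + 23 + 0 + 0 = 44

44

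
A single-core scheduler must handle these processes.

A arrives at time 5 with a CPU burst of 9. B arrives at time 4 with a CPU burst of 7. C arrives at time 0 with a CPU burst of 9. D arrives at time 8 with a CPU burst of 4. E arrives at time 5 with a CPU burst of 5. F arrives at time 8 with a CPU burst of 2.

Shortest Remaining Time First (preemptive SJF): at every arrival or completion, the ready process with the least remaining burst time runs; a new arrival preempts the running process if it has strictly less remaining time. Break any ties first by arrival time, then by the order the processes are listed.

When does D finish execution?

15

Schedule: | C 0-9 | F 9-11 | D 11-15 | E 15-20 | B 20-27 | A 27-36 |
Completion: A=36  B=27  C=9  D=15  E=20  F=11
Turnaround (C−A): A=31  B=23  C=9  D=7  E=15  F=3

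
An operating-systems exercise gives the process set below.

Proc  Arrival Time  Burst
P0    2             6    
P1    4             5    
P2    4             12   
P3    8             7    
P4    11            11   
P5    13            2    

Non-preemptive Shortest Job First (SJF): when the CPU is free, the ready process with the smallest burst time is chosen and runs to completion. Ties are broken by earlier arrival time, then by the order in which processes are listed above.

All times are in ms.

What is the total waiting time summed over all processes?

Timeline: | idle 0-2 | P0 2-8 | P1 8-13 | P5 13-15 | P3 15-22 | P4 22-33 | P2 33-45 |
Completion: P0=8  P1=13  P2=45  P3=22  P4=33  P5=15
Turnaround (C−A): P0=6  P1=9  P2=41  P3=14  P4=22  P5=2
Waiting = turnaround − burst: P0=0, P1=4, P2=29, P3=7, P4=11, P5=0
Total waiting = 0 + 4 + 29 + 7 + 11 + 0 = 51

51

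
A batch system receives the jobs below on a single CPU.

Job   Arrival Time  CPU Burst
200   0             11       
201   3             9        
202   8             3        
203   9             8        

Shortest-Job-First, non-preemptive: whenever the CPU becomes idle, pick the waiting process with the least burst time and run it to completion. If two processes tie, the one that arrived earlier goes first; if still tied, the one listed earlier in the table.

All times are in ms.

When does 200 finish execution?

Timeline: | 200 0-11 | 202 11-14 | 203 14-22 | 201 22-31 |
Completion: 200=11  201=31  202=14  203=22
Turnaround (C−A): 200=11  201=28  202=6  203=13

11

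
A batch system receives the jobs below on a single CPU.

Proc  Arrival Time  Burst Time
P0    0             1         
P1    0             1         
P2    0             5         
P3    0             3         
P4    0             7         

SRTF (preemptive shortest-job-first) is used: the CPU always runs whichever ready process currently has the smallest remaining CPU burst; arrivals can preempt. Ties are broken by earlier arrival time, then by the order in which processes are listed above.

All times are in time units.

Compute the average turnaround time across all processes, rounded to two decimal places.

7.00

Timeline: | P0 0-1 | P1 1-2 | P3 2-5 | P2 5-10 | P4 10-17 |
Completion: P0=1  P1=2  P2=10  P3=5  P4=17
Turnaround times: P0=1, P1=2, P2=10, P3=5, P4=17
Average turnaround = (1+2+10+5+17) / 5 = 35/5 = 7.00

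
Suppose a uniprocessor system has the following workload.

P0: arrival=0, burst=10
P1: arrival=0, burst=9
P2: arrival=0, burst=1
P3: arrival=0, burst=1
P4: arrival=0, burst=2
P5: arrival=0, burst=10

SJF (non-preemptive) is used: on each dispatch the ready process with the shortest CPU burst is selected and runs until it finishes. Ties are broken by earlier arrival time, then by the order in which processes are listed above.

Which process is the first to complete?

P2

Gantt: | P2 0-1 | P3 1-2 | P4 2-4 | P1 4-13 | P0 13-23 | P5 23-33 |
Completion: P0=23  P1=13  P2=1  P3=2  P4=4  P5=33
Turnaround (C−A): P0=23  P1=13  P2=1  P3=2  P4=4  P5=33
Finish order: P2 → P3 → P4 → P1 → P0 → P5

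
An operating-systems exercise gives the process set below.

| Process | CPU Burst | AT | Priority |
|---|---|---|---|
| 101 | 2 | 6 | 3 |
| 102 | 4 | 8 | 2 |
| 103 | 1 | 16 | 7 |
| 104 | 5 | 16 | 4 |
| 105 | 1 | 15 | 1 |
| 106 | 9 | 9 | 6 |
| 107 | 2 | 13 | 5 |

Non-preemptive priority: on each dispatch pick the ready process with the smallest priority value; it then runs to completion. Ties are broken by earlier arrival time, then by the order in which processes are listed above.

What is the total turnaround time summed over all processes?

Schedule: | idle 0-6 | 101 6-8 | 102 8-12 | 106 12-21 | 105 21-22 | 104 22-27 | 107 27-29 | 103 29-30 |
Completion: 101=8  102=12  103=30  104=27  105=22  106=21  107=29
Turnaround (C−A): 101=2  102=4  103=14  104=11  105=7  106=12  107=16
Turnaround = completion − arrival: 101=2, 102=4, 103=14, 104=11, 105=7, 106=12, 107=16
Total turnaround = 2 + 4 + 14 + 11 + 7 + 12 + 16 = 66

66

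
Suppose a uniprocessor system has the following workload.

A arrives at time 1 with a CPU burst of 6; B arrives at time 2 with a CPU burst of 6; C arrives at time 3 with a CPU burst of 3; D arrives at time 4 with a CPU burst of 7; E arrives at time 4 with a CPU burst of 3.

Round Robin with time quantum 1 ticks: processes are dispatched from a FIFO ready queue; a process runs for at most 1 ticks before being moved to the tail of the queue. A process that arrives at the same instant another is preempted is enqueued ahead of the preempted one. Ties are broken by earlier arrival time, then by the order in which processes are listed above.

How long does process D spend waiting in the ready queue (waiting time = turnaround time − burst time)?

15

Timeline: | idle 0-1 | A 1-2 | B 2-3 | A 3-4 | C 4-5 | B 5-6 | D 6-7 | E 7-8 | A 8-9 | C 9-10 | B 10-11 | D 11-12 | E 12-13 | A 13-14 | C 14-15 | B 15-16 | D 16-17 | E 17-18 | A 18-19 | B 19-20 | D 20-21 | A 21-22 | B 22-23 | D 23-26 |
Completion: A=22  B=23  C=15  D=26  E=18
Waiting(D) = turnaround − burst = 22 − 7 = 15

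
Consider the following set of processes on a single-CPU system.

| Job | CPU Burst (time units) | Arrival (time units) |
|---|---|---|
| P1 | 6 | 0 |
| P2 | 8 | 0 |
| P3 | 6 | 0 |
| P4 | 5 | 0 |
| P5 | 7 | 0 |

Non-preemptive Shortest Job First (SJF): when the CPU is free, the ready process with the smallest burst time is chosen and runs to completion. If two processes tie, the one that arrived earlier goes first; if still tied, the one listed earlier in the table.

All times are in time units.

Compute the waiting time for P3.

11

Timeline: | P4 0-5 | P1 5-11 | P3 11-17 | P5 17-24 | P2 24-32 |
Completion: P1=11  P2=32  P3=17  P4=5  P5=24
Waiting(P3) = turnaround − burst = 17 − 6 = 11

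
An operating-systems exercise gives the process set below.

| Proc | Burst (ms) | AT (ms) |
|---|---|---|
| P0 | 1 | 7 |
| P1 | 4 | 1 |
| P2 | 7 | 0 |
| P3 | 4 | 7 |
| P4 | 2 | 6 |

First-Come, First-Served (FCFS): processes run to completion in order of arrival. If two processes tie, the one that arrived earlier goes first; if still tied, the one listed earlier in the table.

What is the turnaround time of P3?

Schedule: | P2 0-7 | P1 7-11 | P4 11-13 | P0 13-14 | P3 14-18 |
Completion: P0=14  P1=11  P2=7  P3=18  P4=13
Turnaround(P3) = completion − arrival = 18 − 7 = 11

11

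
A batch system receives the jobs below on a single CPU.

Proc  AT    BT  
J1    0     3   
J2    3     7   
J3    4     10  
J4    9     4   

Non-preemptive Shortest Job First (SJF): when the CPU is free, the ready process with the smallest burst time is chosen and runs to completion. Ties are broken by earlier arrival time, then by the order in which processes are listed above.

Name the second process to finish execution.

Gantt: | J1 0-3 | J2 3-10 | J4 10-14 | J3 14-24 |
Completion: J1=3  J2=10  J3=24  J4=14
Turnaround (C−A): J1=3  J2=7  J3=20  J4=5
Finish order: J1 → J2 → J4 → J3

J2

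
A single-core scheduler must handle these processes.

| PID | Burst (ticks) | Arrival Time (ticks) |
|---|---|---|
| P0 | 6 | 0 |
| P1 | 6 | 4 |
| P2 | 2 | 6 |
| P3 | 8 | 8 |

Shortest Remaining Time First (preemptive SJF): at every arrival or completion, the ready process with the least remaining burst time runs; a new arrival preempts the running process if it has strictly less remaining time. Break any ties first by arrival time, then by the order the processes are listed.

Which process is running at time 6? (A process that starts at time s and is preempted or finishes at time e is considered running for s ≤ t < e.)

P2

Timeline: | P0 0-6 | P2 6-8 | P1 8-14 | P3 14-22 |
Completion: P0=6  P1=14  P2=8  P3=22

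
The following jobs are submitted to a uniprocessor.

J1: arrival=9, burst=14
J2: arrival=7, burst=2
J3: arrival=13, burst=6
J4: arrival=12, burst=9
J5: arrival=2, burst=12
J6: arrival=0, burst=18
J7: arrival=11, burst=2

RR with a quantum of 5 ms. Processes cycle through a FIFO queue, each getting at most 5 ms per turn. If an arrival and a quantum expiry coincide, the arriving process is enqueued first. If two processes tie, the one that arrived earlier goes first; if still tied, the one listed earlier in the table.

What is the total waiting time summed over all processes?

213

Timeline: | J6 0-5 | J5 5-10 | J6 10-15 | J2 15-17 | J1 17-22 | J5 22-27 | J7 27-29 | J4 29-34 | J3 34-39 | J6 39-44 | J1 44-49 | J5 49-51 | J4 51-55 | J3 55-56 | J6 56-59 | J1 59-63 |
Completion: J1=63  J2=17  J3=56  J4=55  J5=51  J6=59  J7=29
Turnaround (C−A): J1=54  J2=10  J3=43  J4=43  J5=49  J6=59  J7=18
Waiting = turnaround − burst: J1=40, J2=8, J3=37, J4=34, J5=37, J6=41, J7=16
Total waiting = 40 + 8 + 37 + 34 + 37 + 41 + 16 = 213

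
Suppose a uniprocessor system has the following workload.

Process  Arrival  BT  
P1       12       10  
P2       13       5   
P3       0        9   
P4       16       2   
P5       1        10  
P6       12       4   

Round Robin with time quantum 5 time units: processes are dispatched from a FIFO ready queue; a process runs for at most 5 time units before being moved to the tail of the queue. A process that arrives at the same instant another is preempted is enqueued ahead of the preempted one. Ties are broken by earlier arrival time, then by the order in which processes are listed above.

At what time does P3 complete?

14

Schedule: | P3 0-5 | P5 5-10 | P3 10-14 | P5 14-19 | P1 19-24 | P6 24-28 | P2 28-33 | P4 33-35 | P1 35-40 |
Completion: P1=40  P2=33  P3=14  P4=35  P5=19  P6=28
Turnaround (C−A): P1=28  P2=20  P3=14  P4=19  P5=18  P6=16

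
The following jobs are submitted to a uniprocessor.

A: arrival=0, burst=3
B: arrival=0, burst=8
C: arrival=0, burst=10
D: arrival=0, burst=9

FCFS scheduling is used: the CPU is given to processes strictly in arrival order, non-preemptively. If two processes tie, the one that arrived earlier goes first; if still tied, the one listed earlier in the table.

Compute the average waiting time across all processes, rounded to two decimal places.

Gantt: | A 0-3 | B 3-11 | C 11-21 | D 21-30 |
Completion: A=3  B=11  C=21  D=30
Turnaround (C−A): A=3  B=11  C=21  D=30
Waiting times: A=0, B=3, C=11, D=21
Average waiting = (0+3+11+21) / 4 = 35/4 = 8.75

8.75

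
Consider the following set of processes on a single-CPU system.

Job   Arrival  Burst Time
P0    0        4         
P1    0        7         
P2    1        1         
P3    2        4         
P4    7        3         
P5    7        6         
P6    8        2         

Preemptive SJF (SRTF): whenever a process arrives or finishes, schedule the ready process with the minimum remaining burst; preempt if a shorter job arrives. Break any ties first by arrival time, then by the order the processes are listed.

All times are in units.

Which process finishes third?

Timeline: | P0 0-1 | P2 1-2 | P0 2-5 | P3 5-9 | P6 9-11 | P4 11-14 | P5 14-20 | P1 20-27 |
Completion: P0=5  P1=27  P2=2  P3=9  P4=14  P5=20  P6=11
Turnaround (C−A): P0=5  P1=27  P2=1  P3=7  P4=7  P5=13  P6=3
Finish order: P2 → P0 → P3 → P6 → P4 → P5 → P1

P3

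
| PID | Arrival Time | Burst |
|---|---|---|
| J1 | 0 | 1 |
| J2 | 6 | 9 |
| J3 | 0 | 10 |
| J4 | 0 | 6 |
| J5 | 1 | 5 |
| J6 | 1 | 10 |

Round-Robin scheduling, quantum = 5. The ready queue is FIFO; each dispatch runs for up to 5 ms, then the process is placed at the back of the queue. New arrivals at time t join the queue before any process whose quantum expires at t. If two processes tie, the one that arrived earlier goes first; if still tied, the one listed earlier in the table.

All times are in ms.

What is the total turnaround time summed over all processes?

Timeline: | J1 0-1 | J3 1-6 | J4 6-11 | J5 11-16 | J6 16-21 | J2 21-26 | J3 26-31 | J4 31-32 | J6 32-37 | J2 37-41 |
Completion: J1=1  J2=41  J3=31  J4=32  J5=16  J6=37
Turnaround (C−A): J1=1  J2=35  J3=31  J4=32  J5=15  J6=36
Turnaround = completion − arrival: J1=1, J2=35, J3=31, J4=32, J5=15, J6=36
Total turnaround = 1 + 35 + 31 + 32 + 15 + 36 = 150

150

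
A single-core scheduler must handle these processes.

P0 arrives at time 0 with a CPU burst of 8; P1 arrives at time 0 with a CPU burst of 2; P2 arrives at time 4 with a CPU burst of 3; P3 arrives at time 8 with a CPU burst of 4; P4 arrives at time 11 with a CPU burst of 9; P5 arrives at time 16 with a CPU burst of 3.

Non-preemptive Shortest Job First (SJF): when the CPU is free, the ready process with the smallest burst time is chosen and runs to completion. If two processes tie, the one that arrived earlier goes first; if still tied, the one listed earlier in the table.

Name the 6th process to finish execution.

Gantt: | P1 0-2 | P0 2-10 | P2 10-13 | P3 13-17 | P5 17-20 | P4 20-29 |
Completion: P0=10  P1=2  P2=13  P3=17  P4=29  P5=20
Finish order: P1 → P0 → P2 → P3 → P5 → P4

P4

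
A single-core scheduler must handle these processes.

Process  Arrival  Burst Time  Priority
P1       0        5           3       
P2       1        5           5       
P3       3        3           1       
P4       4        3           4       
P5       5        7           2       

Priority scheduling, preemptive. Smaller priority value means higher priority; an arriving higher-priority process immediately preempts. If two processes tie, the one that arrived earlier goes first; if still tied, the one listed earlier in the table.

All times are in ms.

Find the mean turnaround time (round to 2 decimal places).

12.40

Schedule: | P1 0-3 | P3 3-6 | P5 6-13 | P1 13-15 | P4 15-18 | P2 18-23 |
Completion: P1=15  P2=23  P3=6  P4=18  P5=13
Turnaround times: P1=15, P2=22, P3=3, P4=14, P5=8
Average turnaround = (15+22+3+14+8) / 5 = 62/5 = 12.40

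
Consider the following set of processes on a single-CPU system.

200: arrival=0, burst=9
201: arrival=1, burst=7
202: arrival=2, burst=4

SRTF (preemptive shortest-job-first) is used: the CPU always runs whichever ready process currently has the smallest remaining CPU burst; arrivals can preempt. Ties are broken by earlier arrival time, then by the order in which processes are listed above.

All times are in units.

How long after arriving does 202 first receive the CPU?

Schedule: | 200 0-1 | 201 1-2 | 202 2-6 | 201 6-12 | 200 12-20 |
Completion: 200=20  201=12  202=6
Turnaround (C−A): 200=20  201=11  202=4
Response(202) = first start − arrival = 2 − 2 = 0

0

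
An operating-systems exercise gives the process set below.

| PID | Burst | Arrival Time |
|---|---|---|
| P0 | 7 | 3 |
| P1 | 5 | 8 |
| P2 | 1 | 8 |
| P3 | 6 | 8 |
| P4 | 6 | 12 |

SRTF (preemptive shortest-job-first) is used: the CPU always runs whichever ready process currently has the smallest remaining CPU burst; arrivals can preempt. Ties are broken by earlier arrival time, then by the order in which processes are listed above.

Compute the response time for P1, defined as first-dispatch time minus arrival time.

3

Gantt: | idle 0-3 | P0 3-8 | P2 8-9 | P0 9-11 | P1 11-16 | P3 16-22 | P4 22-28 |
Completion: P0=11  P1=16  P2=9  P3=22  P4=28
Response(P1) = first start − arrival = 11 − 8 = 3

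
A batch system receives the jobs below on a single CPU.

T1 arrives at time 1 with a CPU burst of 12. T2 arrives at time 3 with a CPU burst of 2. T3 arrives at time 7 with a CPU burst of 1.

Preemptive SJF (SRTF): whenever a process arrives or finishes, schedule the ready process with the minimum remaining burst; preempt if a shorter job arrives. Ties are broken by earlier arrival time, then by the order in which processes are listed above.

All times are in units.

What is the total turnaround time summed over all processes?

18

Timeline: | idle 0-1 | T1 1-3 | T2 3-5 | T1 5-7 | T3 7-8 | T1 8-16 |
Completion: T1=16  T2=5  T3=8
Turnaround (C−A): T1=15  T2=2  T3=1
Turnaround = completion − arrival: T1=15, T2=2, T3=1
Total turnaround = 15 + 2 + 1 = 18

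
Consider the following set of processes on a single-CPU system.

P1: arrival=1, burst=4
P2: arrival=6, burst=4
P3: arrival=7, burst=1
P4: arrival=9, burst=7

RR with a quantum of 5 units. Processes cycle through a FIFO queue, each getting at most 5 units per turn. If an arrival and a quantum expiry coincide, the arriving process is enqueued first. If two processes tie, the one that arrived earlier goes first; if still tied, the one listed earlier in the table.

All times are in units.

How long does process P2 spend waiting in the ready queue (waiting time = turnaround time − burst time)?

0

Timeline: | idle 0-1 | P1 1-5 | idle 5-6 | P2 6-10 | P3 10-11 | P4 11-18 |
Completion: P1=5  P2=10  P3=11  P4=18
Turnaround (C−A): P1=4  P2=4  P3=4  P4=9
Waiting(P2) = turnaround − burst = 4 − 4 = 0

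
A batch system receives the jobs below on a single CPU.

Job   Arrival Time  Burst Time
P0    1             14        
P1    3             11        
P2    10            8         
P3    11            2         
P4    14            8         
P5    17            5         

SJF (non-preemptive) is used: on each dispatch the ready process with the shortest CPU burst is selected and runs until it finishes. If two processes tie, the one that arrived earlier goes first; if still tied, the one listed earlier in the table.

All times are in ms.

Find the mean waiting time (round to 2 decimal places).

Timeline: | idle 0-1 | P0 1-15 | P3 15-17 | P5 17-22 | P2 22-30 | P4 30-38 | P1 38-49 |
Completion: P0=15  P1=49  P2=30  P3=17  P4=38  P5=22
Turnaround (C−A): P0=14  P1=46  P2=20  P3=6  P4=24  P5=5
Waiting times: P0=0, P1=35, P2=12, P3=4, P4=16, P5=0
Average waiting = (0+35+12+4+16+0) / 6 = 67/6 = 11.17

11.17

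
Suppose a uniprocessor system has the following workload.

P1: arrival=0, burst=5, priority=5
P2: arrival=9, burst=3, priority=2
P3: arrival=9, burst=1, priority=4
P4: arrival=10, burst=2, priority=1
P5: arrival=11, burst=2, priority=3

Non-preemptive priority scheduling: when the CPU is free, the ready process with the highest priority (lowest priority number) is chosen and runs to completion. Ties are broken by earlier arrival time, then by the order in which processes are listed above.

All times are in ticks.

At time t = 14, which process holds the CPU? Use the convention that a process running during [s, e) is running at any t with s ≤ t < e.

Timeline: | P1 0-5 | idle 5-9 | P2 9-12 | P4 12-14 | P5 14-16 | P3 16-17 |
Completion: P1=5  P2=12  P3=17  P4=14  P5=16
Turnaround (C−A): P1=5  P2=3  P3=8  P4=4  P5=5

P5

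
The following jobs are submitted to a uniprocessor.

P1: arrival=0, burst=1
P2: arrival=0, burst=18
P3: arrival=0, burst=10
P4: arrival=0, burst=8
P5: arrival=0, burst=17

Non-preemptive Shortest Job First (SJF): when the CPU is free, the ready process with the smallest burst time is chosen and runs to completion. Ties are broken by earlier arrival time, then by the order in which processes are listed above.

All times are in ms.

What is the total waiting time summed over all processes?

65

Gantt: | P1 0-1 | P4 1-9 | P3 9-19 | P5 19-36 | P2 36-54 |
Completion: P1=1  P2=54  P3=19  P4=9  P5=36
Turnaround (C−A): P1=1  P2=54  P3=19  P4=9  P5=36
Waiting = turnaround − burst: P1=0, P2=36, P3=9, P4=1, P5=19
Total waiting = 0 + 36 + 9 + 1 + 19 = 65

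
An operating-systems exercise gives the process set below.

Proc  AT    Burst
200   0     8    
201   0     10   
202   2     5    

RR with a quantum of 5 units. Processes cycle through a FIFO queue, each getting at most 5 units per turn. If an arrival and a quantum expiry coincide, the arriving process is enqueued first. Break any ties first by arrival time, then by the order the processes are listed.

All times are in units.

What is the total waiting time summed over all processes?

31

Gantt: | 200 0-5 | 201 5-10 | 202 10-15 | 200 15-18 | 201 18-23 |
Completion: 200=18  201=23  202=15
Turnaround (C−A): 200=18  201=23  202=13
Waiting = turnaround − burst: 200=10, 201=13, 202=8
Total waiting = 10 + 13 + 8 = 31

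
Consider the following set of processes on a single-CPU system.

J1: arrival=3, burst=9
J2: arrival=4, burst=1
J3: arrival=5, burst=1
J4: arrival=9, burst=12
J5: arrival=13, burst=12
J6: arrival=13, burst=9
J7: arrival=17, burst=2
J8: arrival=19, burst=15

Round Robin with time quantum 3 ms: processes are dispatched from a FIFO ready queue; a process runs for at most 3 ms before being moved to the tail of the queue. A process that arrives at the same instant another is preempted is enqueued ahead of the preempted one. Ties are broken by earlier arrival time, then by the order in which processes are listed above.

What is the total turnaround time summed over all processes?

200

Gantt: | idle 0-3 | J1 3-6 | J2 6-7 | J3 7-8 | J1 8-11 | J4 11-14 | J1 14-17 | J5 17-20 | J6 20-23 | J4 23-26 | J7 26-28 | J8 28-31 | J5 31-34 | J6 34-37 | J4 37-40 | J8 40-43 | J5 43-46 | J6 46-49 | J4 49-52 | J8 52-55 | J5 55-58 | J8 58-64 |
Completion: J1=17  J2=7  J3=8  J4=52  J5=58  J6=49  J7=28  J8=64
Turnaround (C−A): J1=14  J2=3  J3=3  J4=43  J5=45  J6=36  J7=11  J8=45
Turnaround = completion − arrival: J1=14, J2=3, J3=3, J4=43, J5=45, J6=36, J7=11, J8=45
Total turnaround = 14 + 3 + 3 + 43 + 45 + 36 + 11 + 45 = 200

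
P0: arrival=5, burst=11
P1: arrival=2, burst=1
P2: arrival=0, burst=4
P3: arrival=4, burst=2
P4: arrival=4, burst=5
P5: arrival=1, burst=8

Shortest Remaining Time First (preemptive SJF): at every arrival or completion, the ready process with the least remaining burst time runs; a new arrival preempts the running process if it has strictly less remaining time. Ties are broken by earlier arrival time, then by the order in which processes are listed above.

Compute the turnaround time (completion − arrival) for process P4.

8

Schedule: | P2 0-2 | P1 2-3 | P2 3-5 | P3 5-7 | P4 7-12 | P5 12-20 | P0 20-31 |
Completion: P0=31  P1=3  P2=5  P3=7  P4=12  P5=20
Turnaround (C−A): P0=26  P1=1  P2=5  P3=3  P4=8  P5=19
Turnaround(P4) = completion − arrival = 12 − 4 = 8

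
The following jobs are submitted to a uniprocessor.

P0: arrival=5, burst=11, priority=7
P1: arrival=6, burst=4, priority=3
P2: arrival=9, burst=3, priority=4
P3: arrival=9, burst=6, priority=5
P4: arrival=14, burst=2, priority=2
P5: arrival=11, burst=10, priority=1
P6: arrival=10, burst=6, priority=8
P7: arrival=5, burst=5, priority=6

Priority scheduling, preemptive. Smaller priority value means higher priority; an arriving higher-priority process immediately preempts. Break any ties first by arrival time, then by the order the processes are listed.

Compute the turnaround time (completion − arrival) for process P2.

16

Schedule: | idle 0-5 | P7 5-6 | P1 6-10 | P2 10-11 | P5 11-21 | P4 21-23 | P2 23-25 | P3 25-31 | P7 31-35 | P0 35-46 | P6 46-52 |
Completion: P0=46  P1=10  P2=25  P3=31  P4=23  P5=21  P6=52  P7=35
Turnaround(P2) = completion − arrival = 25 − 9 = 16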